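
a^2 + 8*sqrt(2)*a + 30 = (a + 3*sqrt(2))*(a + 5*sqrt(2))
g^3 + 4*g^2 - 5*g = g*(g - 1)*(g + 5)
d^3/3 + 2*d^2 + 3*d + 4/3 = (d/3 + 1/3)*(d + 1)*(d + 4)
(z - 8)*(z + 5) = z^2 - 3*z - 40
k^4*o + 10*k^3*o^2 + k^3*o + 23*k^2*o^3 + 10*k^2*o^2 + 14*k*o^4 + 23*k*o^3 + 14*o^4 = (k + o)*(k + 2*o)*(k + 7*o)*(k*o + o)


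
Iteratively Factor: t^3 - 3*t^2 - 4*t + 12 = (t - 3)*(t^2 - 4) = (t - 3)*(t - 2)*(t + 2)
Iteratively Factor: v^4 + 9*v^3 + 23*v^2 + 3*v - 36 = (v + 3)*(v^3 + 6*v^2 + 5*v - 12) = (v + 3)*(v + 4)*(v^2 + 2*v - 3) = (v + 3)^2*(v + 4)*(v - 1)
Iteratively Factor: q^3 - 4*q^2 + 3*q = (q - 1)*(q^2 - 3*q) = q*(q - 1)*(q - 3)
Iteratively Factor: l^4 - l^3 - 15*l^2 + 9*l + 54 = (l - 3)*(l^3 + 2*l^2 - 9*l - 18) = (l - 3)^2*(l^2 + 5*l + 6) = (l - 3)^2*(l + 3)*(l + 2)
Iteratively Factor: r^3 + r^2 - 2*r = (r - 1)*(r^2 + 2*r) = (r - 1)*(r + 2)*(r)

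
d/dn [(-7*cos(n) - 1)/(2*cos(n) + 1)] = 5*sin(n)/(2*cos(n) + 1)^2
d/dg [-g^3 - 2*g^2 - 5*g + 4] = -3*g^2 - 4*g - 5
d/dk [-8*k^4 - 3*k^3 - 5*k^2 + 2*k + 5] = -32*k^3 - 9*k^2 - 10*k + 2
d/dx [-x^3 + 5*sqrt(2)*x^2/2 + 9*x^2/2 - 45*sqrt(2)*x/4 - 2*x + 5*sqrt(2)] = -3*x^2 + 5*sqrt(2)*x + 9*x - 45*sqrt(2)/4 - 2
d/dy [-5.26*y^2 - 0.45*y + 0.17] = -10.52*y - 0.45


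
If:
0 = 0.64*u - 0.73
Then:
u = 1.14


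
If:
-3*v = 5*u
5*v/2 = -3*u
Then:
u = 0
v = 0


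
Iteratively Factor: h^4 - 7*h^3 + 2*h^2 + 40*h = (h - 4)*(h^3 - 3*h^2 - 10*h) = (h - 4)*(h + 2)*(h^2 - 5*h) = (h - 5)*(h - 4)*(h + 2)*(h)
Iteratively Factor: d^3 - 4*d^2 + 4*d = (d - 2)*(d^2 - 2*d) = d*(d - 2)*(d - 2)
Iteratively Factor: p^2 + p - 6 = (p + 3)*(p - 2)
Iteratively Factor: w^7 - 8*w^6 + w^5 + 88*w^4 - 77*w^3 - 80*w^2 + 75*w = (w - 5)*(w^6 - 3*w^5 - 14*w^4 + 18*w^3 + 13*w^2 - 15*w) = (w - 5)*(w - 1)*(w^5 - 2*w^4 - 16*w^3 + 2*w^2 + 15*w) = (w - 5)*(w - 1)^2*(w^4 - w^3 - 17*w^2 - 15*w) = (w - 5)*(w - 1)^2*(w + 3)*(w^3 - 4*w^2 - 5*w) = (w - 5)^2*(w - 1)^2*(w + 3)*(w^2 + w) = (w - 5)^2*(w - 1)^2*(w + 1)*(w + 3)*(w)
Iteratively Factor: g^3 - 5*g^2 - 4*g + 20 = (g - 5)*(g^2 - 4) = (g - 5)*(g + 2)*(g - 2)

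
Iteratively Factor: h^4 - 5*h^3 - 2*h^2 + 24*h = (h - 3)*(h^3 - 2*h^2 - 8*h) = (h - 4)*(h - 3)*(h^2 + 2*h) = h*(h - 4)*(h - 3)*(h + 2)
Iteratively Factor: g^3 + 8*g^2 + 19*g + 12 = (g + 3)*(g^2 + 5*g + 4) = (g + 3)*(g + 4)*(g + 1)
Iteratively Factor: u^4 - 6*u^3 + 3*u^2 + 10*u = (u)*(u^3 - 6*u^2 + 3*u + 10) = u*(u - 5)*(u^2 - u - 2) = u*(u - 5)*(u + 1)*(u - 2)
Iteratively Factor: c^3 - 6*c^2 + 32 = (c - 4)*(c^2 - 2*c - 8) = (c - 4)^2*(c + 2)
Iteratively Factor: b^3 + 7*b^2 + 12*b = (b)*(b^2 + 7*b + 12) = b*(b + 3)*(b + 4)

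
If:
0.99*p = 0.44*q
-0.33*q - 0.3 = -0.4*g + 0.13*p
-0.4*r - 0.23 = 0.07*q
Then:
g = -5.53968253968254*r - 2.43531746031746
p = -2.53968253968254*r - 1.46031746031746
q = -5.71428571428571*r - 3.28571428571429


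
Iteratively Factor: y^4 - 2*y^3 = (y)*(y^3 - 2*y^2) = y^2*(y^2 - 2*y) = y^2*(y - 2)*(y)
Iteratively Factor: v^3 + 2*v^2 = (v)*(v^2 + 2*v) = v*(v + 2)*(v)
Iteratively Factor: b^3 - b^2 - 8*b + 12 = (b - 2)*(b^2 + b - 6) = (b - 2)^2*(b + 3)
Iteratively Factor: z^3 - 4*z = (z)*(z^2 - 4) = z*(z + 2)*(z - 2)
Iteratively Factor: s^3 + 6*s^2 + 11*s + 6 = (s + 2)*(s^2 + 4*s + 3) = (s + 2)*(s + 3)*(s + 1)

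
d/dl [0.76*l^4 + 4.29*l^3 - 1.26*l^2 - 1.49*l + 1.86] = 3.04*l^3 + 12.87*l^2 - 2.52*l - 1.49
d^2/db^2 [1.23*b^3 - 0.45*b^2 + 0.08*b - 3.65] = 7.38*b - 0.9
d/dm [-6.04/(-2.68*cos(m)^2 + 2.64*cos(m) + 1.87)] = (32.3744*cos(m) - 15.9456)*sin(m)/(-2.68*cos(m)^2 + 2.64*cos(m) + 1.87)^2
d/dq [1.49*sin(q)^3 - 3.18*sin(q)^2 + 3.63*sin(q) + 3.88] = (4.47*sin(q)^2 - 6.36*sin(q) + 3.63)*cos(q)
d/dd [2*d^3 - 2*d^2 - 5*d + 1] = 6*d^2 - 4*d - 5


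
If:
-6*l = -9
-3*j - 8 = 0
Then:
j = -8/3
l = 3/2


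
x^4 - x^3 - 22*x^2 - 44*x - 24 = (x - 6)*(x + 1)*(x + 2)^2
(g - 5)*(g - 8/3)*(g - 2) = g^3 - 29*g^2/3 + 86*g/3 - 80/3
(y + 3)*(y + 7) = y^2 + 10*y + 21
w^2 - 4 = (w - 2)*(w + 2)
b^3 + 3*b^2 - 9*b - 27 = (b - 3)*(b + 3)^2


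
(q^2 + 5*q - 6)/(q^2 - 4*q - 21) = (-q^2 - 5*q + 6)/(-q^2 + 4*q + 21)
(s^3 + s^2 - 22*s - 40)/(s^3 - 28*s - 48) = (s - 5)/(s - 6)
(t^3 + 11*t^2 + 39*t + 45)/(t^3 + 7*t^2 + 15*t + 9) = (t + 5)/(t + 1)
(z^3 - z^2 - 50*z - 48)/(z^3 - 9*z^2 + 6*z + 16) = (z + 6)/(z - 2)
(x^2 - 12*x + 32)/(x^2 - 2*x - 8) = (x - 8)/(x + 2)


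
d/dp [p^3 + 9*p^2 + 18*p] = 3*p^2 + 18*p + 18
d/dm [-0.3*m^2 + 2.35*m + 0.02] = 2.35 - 0.6*m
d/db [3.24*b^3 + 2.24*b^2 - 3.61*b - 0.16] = 9.72*b^2 + 4.48*b - 3.61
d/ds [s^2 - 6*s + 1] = 2*s - 6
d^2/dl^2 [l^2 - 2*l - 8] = 2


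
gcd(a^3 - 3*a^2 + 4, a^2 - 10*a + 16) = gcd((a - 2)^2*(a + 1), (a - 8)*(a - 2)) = a - 2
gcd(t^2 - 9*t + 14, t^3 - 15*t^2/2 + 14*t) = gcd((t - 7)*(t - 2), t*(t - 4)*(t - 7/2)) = 1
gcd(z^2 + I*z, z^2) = z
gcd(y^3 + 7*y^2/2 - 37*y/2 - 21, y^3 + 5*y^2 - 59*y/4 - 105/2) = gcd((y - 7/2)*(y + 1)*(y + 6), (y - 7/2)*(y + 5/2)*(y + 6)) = y^2 + 5*y/2 - 21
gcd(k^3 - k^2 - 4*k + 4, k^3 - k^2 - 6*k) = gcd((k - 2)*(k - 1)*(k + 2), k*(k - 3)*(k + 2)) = k + 2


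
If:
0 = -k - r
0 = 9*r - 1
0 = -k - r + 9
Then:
No Solution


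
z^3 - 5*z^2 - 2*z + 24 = (z - 4)*(z - 3)*(z + 2)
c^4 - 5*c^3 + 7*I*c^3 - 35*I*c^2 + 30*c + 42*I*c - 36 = (c - 3)*(c - 2)*(c + I)*(c + 6*I)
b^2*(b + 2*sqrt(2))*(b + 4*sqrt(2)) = b^4 + 6*sqrt(2)*b^3 + 16*b^2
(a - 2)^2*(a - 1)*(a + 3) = a^4 - 2*a^3 - 7*a^2 + 20*a - 12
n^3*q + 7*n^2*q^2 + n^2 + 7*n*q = n*(n + 7*q)*(n*q + 1)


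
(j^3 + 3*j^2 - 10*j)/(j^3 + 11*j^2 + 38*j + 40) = j*(j - 2)/(j^2 + 6*j + 8)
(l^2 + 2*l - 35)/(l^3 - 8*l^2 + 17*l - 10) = (l + 7)/(l^2 - 3*l + 2)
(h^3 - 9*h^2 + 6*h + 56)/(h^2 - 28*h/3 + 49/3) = 3*(h^2 - 2*h - 8)/(3*h - 7)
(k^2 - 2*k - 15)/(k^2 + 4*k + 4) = (k^2 - 2*k - 15)/(k^2 + 4*k + 4)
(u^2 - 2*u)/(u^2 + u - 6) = u/(u + 3)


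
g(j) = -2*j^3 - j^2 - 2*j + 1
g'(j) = -6*j^2 - 2*j - 2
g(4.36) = -192.49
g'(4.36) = -124.78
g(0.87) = -2.81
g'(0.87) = -8.28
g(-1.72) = 11.66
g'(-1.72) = -16.31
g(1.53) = -11.56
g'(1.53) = -19.11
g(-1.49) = 8.38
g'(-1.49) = -12.34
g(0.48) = -0.41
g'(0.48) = -4.34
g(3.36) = -92.88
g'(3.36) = -76.46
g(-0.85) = 3.21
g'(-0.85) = -4.64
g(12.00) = -3623.00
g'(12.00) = -890.00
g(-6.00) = 409.00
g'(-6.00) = -206.00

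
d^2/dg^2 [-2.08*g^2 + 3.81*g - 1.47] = -4.16000000000000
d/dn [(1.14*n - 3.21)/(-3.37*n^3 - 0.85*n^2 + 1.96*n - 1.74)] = (7.6836*n^3 - 31.4841*n^2 - 5.457*n + 4.308)/(11.3569*n^6 + 5.729*n^5 - 12.4879*n^4 + 8.3956*n^3 + 6.7996*n^2 - 6.8208*n + 3.0276)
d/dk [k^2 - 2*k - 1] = 2*k - 2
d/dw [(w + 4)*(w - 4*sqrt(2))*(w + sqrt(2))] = 3*w^2 - 6*sqrt(2)*w + 8*w - 12*sqrt(2) - 8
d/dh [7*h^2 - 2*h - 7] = 14*h - 2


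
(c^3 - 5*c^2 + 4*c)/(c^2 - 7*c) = (c^2 - 5*c + 4)/(c - 7)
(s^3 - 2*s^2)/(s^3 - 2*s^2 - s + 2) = s^2/(s^2 - 1)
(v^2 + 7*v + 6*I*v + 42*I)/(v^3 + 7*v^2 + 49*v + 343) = (v + 6*I)/(v^2 + 49)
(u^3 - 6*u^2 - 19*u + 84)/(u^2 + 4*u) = u - 10 + 21/u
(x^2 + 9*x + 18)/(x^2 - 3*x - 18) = (x + 6)/(x - 6)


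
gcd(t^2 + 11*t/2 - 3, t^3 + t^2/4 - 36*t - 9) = t + 6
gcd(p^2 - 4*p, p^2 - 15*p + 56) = 1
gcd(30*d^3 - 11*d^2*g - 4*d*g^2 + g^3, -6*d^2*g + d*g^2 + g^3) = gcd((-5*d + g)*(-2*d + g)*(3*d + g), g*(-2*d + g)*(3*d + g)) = 6*d^2 - d*g - g^2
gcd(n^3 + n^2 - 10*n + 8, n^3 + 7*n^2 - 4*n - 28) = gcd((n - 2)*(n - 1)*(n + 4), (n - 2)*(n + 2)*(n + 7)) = n - 2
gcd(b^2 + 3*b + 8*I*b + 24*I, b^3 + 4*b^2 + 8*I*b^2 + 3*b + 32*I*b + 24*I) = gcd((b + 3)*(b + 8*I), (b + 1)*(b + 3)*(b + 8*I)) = b^2 + b*(3 + 8*I) + 24*I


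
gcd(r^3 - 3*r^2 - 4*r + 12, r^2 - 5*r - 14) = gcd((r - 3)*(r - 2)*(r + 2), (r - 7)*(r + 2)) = r + 2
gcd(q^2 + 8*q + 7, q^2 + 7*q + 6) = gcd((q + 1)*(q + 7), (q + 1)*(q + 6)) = q + 1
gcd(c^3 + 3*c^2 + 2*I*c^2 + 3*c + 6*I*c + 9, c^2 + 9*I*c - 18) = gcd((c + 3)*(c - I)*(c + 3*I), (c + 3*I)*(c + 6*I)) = c + 3*I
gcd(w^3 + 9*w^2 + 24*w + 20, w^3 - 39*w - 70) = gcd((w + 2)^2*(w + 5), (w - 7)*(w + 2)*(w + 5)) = w^2 + 7*w + 10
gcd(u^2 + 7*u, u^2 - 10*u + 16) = 1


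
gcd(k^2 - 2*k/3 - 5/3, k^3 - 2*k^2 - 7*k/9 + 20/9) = k^2 - 2*k/3 - 5/3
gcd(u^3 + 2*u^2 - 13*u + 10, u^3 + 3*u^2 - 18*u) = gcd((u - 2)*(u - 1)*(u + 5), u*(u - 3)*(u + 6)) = 1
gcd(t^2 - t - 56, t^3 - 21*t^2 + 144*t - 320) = t - 8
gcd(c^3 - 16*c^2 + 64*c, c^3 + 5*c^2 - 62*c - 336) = c - 8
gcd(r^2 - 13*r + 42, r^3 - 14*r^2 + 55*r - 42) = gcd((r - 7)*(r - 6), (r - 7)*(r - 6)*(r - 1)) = r^2 - 13*r + 42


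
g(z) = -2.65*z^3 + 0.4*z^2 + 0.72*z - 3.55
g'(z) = -7.95*z^2 + 0.8*z + 0.72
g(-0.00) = -3.55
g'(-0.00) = 0.72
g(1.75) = -15.27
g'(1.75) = -22.23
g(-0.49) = -3.49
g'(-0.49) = -1.58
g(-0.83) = -2.36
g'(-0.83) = -5.42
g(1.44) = -9.60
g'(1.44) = -14.61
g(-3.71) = 134.61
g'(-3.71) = -111.67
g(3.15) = -80.14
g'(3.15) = -75.64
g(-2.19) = 24.63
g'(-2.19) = -39.16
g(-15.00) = 9019.40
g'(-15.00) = -1800.03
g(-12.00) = 4624.61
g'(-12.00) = -1153.68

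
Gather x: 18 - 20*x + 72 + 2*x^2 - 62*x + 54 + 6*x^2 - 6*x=8*x^2 - 88*x + 144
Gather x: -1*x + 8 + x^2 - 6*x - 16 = x^2 - 7*x - 8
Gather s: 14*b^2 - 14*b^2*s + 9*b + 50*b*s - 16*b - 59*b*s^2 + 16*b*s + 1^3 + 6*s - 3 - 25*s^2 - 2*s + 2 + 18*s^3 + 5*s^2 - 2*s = 14*b^2 - 7*b + 18*s^3 + s^2*(-59*b - 20) + s*(-14*b^2 + 66*b + 2)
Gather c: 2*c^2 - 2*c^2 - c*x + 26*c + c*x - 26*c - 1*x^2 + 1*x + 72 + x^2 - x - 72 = 0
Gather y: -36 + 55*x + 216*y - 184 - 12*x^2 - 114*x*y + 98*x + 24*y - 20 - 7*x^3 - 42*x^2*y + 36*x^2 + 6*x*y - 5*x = -7*x^3 + 24*x^2 + 148*x + y*(-42*x^2 - 108*x + 240) - 240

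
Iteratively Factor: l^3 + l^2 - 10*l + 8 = (l + 4)*(l^2 - 3*l + 2) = (l - 1)*(l + 4)*(l - 2)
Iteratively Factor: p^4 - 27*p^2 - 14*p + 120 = (p - 5)*(p^3 + 5*p^2 - 2*p - 24) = (p - 5)*(p - 2)*(p^2 + 7*p + 12) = (p - 5)*(p - 2)*(p + 4)*(p + 3)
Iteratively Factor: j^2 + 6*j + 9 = (j + 3)*(j + 3)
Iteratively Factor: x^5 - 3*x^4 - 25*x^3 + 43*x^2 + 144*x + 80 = (x - 4)*(x^4 + x^3 - 21*x^2 - 41*x - 20) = (x - 4)*(x + 1)*(x^3 - 21*x - 20) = (x - 4)*(x + 1)^2*(x^2 - x - 20) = (x - 4)*(x + 1)^2*(x + 4)*(x - 5)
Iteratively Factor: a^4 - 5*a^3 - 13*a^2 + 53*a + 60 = (a + 1)*(a^3 - 6*a^2 - 7*a + 60) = (a - 4)*(a + 1)*(a^2 - 2*a - 15) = (a - 5)*(a - 4)*(a + 1)*(a + 3)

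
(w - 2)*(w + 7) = w^2 + 5*w - 14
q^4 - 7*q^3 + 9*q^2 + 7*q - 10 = (q - 5)*(q - 2)*(q - 1)*(q + 1)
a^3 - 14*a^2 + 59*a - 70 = (a - 7)*(a - 5)*(a - 2)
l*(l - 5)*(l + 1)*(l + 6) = l^4 + 2*l^3 - 29*l^2 - 30*l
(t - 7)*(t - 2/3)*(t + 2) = t^3 - 17*t^2/3 - 32*t/3 + 28/3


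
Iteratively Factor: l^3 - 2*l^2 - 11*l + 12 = (l - 4)*(l^2 + 2*l - 3) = (l - 4)*(l + 3)*(l - 1)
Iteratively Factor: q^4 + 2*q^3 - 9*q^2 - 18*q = (q + 2)*(q^3 - 9*q) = (q + 2)*(q + 3)*(q^2 - 3*q) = (q - 3)*(q + 2)*(q + 3)*(q)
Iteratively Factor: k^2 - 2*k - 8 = (k + 2)*(k - 4)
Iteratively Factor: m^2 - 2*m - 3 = (m + 1)*(m - 3)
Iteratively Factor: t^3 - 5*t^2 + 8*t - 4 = (t - 2)*(t^2 - 3*t + 2) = (t - 2)*(t - 1)*(t - 2)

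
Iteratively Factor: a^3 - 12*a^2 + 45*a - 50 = (a - 2)*(a^2 - 10*a + 25) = (a - 5)*(a - 2)*(a - 5)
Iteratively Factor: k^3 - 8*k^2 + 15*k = (k - 3)*(k^2 - 5*k) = k*(k - 3)*(k - 5)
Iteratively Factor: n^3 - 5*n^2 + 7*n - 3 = (n - 1)*(n^2 - 4*n + 3) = (n - 3)*(n - 1)*(n - 1)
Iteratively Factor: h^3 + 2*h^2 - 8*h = (h - 2)*(h^2 + 4*h) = (h - 2)*(h + 4)*(h)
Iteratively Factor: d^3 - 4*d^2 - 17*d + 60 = (d - 3)*(d^2 - d - 20) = (d - 3)*(d + 4)*(d - 5)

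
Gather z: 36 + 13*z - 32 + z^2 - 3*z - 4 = z^2 + 10*z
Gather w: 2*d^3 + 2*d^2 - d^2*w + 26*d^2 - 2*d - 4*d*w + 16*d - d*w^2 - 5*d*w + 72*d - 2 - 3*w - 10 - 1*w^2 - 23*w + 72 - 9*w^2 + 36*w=2*d^3 + 28*d^2 + 86*d + w^2*(-d - 10) + w*(-d^2 - 9*d + 10) + 60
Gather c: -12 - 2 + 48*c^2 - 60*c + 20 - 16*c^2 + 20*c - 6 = 32*c^2 - 40*c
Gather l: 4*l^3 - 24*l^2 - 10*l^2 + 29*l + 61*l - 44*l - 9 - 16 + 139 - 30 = 4*l^3 - 34*l^2 + 46*l + 84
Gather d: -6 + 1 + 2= -3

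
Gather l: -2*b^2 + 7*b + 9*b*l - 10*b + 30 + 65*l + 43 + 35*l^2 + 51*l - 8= -2*b^2 - 3*b + 35*l^2 + l*(9*b + 116) + 65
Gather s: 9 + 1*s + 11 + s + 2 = 2*s + 22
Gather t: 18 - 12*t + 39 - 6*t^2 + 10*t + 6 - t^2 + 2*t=63 - 7*t^2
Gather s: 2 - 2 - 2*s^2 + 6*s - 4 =-2*s^2 + 6*s - 4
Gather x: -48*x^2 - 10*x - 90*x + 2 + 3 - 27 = -48*x^2 - 100*x - 22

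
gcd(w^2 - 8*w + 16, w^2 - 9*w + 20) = w - 4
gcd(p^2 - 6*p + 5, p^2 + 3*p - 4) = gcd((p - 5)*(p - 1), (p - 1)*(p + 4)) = p - 1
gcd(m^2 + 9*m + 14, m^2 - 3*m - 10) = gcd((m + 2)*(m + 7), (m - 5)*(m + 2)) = m + 2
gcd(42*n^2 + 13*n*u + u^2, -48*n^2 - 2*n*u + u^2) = 6*n + u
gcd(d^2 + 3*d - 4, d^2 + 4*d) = d + 4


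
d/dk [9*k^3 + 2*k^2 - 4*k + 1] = 27*k^2 + 4*k - 4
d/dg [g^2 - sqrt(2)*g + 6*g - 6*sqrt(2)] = 2*g - sqrt(2) + 6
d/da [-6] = 0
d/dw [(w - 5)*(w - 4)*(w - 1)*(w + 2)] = 4*w^3 - 24*w^2 + 18*w + 38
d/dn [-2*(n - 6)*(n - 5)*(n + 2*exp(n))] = -4*n^2*exp(n) - 6*n^2 + 36*n*exp(n) + 44*n - 76*exp(n) - 60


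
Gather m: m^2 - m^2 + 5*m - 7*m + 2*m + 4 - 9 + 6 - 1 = 0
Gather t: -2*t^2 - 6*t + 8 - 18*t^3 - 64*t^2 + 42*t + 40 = -18*t^3 - 66*t^2 + 36*t + 48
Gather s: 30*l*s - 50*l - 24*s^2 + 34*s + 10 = -50*l - 24*s^2 + s*(30*l + 34) + 10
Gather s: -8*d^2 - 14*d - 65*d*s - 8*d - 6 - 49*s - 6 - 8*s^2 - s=-8*d^2 - 22*d - 8*s^2 + s*(-65*d - 50) - 12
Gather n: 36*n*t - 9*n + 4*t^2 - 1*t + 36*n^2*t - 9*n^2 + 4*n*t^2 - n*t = n^2*(36*t - 9) + n*(4*t^2 + 35*t - 9) + 4*t^2 - t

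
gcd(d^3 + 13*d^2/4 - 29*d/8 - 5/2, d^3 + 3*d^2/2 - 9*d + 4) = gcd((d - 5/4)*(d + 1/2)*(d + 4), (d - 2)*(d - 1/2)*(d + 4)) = d + 4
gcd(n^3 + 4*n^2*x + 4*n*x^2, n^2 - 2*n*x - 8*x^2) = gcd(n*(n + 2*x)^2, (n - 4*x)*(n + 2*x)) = n + 2*x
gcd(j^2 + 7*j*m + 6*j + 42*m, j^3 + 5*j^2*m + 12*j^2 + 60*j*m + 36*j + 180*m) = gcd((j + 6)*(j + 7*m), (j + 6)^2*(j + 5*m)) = j + 6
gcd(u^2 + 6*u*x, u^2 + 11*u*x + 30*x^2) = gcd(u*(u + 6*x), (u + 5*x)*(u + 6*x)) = u + 6*x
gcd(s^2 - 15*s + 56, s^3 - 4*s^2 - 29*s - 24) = s - 8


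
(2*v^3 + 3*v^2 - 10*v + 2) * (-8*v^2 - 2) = -16*v^5 - 24*v^4 + 76*v^3 - 22*v^2 + 20*v - 4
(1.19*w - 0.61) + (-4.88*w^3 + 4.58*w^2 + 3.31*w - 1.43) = -4.88*w^3 + 4.58*w^2 + 4.5*w - 2.04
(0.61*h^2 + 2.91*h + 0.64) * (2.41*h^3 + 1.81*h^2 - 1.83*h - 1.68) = 1.4701*h^5 + 8.1172*h^4 + 5.6932*h^3 - 5.1917*h^2 - 6.06*h - 1.0752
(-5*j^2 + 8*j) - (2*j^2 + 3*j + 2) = -7*j^2 + 5*j - 2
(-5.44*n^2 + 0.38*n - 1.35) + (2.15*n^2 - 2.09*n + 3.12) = -3.29*n^2 - 1.71*n + 1.77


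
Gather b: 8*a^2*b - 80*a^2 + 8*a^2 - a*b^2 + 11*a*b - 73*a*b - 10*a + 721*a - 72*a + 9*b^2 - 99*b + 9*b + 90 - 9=-72*a^2 + 639*a + b^2*(9 - a) + b*(8*a^2 - 62*a - 90) + 81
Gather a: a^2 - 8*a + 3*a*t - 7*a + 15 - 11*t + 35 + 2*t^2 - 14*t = a^2 + a*(3*t - 15) + 2*t^2 - 25*t + 50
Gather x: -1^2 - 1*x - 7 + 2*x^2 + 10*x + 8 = 2*x^2 + 9*x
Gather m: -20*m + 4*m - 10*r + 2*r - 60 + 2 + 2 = -16*m - 8*r - 56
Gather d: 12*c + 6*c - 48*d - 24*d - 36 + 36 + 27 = 18*c - 72*d + 27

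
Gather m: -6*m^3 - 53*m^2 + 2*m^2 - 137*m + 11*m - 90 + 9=-6*m^3 - 51*m^2 - 126*m - 81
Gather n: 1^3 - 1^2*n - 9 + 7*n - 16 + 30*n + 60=36*n + 36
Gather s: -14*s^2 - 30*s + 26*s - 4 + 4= -14*s^2 - 4*s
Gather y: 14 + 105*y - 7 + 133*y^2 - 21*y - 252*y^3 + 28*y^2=-252*y^3 + 161*y^2 + 84*y + 7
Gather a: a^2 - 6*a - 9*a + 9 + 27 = a^2 - 15*a + 36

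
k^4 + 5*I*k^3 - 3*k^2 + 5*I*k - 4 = (k - I)*(k + I)^2*(k + 4*I)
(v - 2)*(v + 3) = v^2 + v - 6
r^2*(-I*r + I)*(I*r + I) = r^4 - r^2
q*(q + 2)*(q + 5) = q^3 + 7*q^2 + 10*q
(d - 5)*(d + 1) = d^2 - 4*d - 5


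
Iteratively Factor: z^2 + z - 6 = (z - 2)*(z + 3)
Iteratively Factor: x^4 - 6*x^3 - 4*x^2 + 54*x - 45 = (x + 3)*(x^3 - 9*x^2 + 23*x - 15) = (x - 5)*(x + 3)*(x^2 - 4*x + 3) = (x - 5)*(x - 3)*(x + 3)*(x - 1)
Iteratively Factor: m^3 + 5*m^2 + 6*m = (m)*(m^2 + 5*m + 6) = m*(m + 3)*(m + 2)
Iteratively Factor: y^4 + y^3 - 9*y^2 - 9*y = (y + 3)*(y^3 - 2*y^2 - 3*y) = (y - 3)*(y + 3)*(y^2 + y) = y*(y - 3)*(y + 3)*(y + 1)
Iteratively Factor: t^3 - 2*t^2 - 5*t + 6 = (t - 3)*(t^2 + t - 2) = (t - 3)*(t + 2)*(t - 1)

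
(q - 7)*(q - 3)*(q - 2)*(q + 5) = q^4 - 7*q^3 - 19*q^2 + 163*q - 210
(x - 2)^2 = x^2 - 4*x + 4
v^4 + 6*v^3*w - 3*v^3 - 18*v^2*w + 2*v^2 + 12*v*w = v*(v - 2)*(v - 1)*(v + 6*w)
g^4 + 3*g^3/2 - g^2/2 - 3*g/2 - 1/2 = (g - 1)*(g + 1/2)*(g + 1)^2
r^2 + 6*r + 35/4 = (r + 5/2)*(r + 7/2)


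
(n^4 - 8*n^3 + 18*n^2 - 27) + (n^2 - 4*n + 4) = n^4 - 8*n^3 + 19*n^2 - 4*n - 23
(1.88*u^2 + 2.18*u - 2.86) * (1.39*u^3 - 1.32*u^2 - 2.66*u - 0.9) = 2.6132*u^5 + 0.5486*u^4 - 11.8538*u^3 - 3.7156*u^2 + 5.6456*u + 2.574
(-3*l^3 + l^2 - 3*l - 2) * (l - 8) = -3*l^4 + 25*l^3 - 11*l^2 + 22*l + 16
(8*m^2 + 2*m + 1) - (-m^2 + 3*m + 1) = 9*m^2 - m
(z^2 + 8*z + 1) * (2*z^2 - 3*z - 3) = 2*z^4 + 13*z^3 - 25*z^2 - 27*z - 3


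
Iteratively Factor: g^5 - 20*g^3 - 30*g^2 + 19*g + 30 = (g + 2)*(g^4 - 2*g^3 - 16*g^2 + 2*g + 15) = (g - 1)*(g + 2)*(g^3 - g^2 - 17*g - 15) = (g - 1)*(g + 2)*(g + 3)*(g^2 - 4*g - 5) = (g - 5)*(g - 1)*(g + 2)*(g + 3)*(g + 1)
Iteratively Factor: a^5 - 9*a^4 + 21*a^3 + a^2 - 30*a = (a - 3)*(a^4 - 6*a^3 + 3*a^2 + 10*a) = (a - 3)*(a + 1)*(a^3 - 7*a^2 + 10*a) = (a - 5)*(a - 3)*(a + 1)*(a^2 - 2*a) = (a - 5)*(a - 3)*(a - 2)*(a + 1)*(a)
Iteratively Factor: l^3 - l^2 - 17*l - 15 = (l + 3)*(l^2 - 4*l - 5) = (l + 1)*(l + 3)*(l - 5)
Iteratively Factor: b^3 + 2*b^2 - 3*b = (b + 3)*(b^2 - b) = b*(b + 3)*(b - 1)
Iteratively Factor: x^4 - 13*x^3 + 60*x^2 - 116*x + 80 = (x - 4)*(x^3 - 9*x^2 + 24*x - 20) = (x - 4)*(x - 2)*(x^2 - 7*x + 10) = (x - 5)*(x - 4)*(x - 2)*(x - 2)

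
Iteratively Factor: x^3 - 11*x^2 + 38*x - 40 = (x - 4)*(x^2 - 7*x + 10) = (x - 5)*(x - 4)*(x - 2)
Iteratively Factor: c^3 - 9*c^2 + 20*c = (c - 4)*(c^2 - 5*c) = (c - 5)*(c - 4)*(c)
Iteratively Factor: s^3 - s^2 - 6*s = (s - 3)*(s^2 + 2*s) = s*(s - 3)*(s + 2)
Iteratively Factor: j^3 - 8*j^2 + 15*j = (j - 3)*(j^2 - 5*j) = (j - 5)*(j - 3)*(j)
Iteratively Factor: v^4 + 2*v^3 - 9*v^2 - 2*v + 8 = (v - 1)*(v^3 + 3*v^2 - 6*v - 8) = (v - 1)*(v + 4)*(v^2 - v - 2) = (v - 2)*(v - 1)*(v + 4)*(v + 1)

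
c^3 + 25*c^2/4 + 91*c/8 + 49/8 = (c + 1)*(c + 7/4)*(c + 7/2)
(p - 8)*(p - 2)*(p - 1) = p^3 - 11*p^2 + 26*p - 16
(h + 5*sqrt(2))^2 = h^2 + 10*sqrt(2)*h + 50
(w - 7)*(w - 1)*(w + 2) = w^3 - 6*w^2 - 9*w + 14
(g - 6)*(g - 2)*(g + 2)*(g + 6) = g^4 - 40*g^2 + 144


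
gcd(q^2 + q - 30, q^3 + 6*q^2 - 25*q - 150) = q^2 + q - 30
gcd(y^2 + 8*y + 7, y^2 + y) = y + 1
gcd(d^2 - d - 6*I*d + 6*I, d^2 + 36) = d - 6*I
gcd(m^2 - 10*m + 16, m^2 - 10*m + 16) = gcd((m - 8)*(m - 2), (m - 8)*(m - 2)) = m^2 - 10*m + 16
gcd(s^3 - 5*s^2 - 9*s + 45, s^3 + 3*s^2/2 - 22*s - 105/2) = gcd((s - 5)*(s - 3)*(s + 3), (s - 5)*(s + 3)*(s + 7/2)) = s^2 - 2*s - 15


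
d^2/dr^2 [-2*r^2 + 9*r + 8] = -4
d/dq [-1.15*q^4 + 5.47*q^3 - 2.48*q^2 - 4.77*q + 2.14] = -4.6*q^3 + 16.41*q^2 - 4.96*q - 4.77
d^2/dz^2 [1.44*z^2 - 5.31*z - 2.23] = 2.88000000000000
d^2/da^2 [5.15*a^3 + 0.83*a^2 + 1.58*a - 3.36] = 30.9*a + 1.66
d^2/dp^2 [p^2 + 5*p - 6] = 2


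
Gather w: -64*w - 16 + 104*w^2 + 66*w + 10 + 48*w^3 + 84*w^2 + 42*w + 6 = 48*w^3 + 188*w^2 + 44*w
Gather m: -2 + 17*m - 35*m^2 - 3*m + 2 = -35*m^2 + 14*m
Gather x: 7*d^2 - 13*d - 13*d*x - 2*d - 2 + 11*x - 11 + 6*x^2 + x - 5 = 7*d^2 - 15*d + 6*x^2 + x*(12 - 13*d) - 18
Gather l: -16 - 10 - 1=-27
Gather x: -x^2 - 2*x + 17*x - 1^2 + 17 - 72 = -x^2 + 15*x - 56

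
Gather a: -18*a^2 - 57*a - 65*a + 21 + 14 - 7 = -18*a^2 - 122*a + 28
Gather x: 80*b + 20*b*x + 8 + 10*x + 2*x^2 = 80*b + 2*x^2 + x*(20*b + 10) + 8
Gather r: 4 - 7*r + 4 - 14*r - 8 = -21*r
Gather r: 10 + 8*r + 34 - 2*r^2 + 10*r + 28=-2*r^2 + 18*r + 72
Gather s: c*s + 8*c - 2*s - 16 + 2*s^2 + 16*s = 8*c + 2*s^2 + s*(c + 14) - 16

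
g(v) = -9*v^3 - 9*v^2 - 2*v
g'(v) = -27*v^2 - 18*v - 2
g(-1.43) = 10.77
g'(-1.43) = -31.47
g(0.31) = -1.75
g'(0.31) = -10.17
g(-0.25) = 0.08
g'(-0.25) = 0.81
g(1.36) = -42.01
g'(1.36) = -76.42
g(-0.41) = -0.07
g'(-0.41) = 0.84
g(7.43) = -4203.26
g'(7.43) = -1626.27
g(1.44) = -48.42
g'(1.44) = -83.91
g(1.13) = -26.74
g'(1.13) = -56.82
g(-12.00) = 14280.00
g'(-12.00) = -3674.00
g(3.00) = -330.00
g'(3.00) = -299.00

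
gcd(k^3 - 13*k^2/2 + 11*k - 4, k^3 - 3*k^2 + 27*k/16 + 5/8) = k - 2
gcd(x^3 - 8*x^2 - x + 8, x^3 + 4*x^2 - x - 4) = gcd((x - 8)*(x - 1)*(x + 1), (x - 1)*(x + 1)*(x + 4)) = x^2 - 1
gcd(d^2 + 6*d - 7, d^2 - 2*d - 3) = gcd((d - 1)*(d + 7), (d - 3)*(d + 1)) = 1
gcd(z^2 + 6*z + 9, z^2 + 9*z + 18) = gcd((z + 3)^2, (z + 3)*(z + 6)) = z + 3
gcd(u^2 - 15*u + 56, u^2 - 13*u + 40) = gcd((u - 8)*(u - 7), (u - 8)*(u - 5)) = u - 8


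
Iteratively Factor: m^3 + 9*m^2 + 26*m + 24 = (m + 2)*(m^2 + 7*m + 12) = (m + 2)*(m + 3)*(m + 4)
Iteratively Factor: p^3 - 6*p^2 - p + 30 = (p + 2)*(p^2 - 8*p + 15) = (p - 3)*(p + 2)*(p - 5)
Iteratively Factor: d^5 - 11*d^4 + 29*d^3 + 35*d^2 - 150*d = (d + 2)*(d^4 - 13*d^3 + 55*d^2 - 75*d) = (d - 3)*(d + 2)*(d^3 - 10*d^2 + 25*d) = (d - 5)*(d - 3)*(d + 2)*(d^2 - 5*d) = d*(d - 5)*(d - 3)*(d + 2)*(d - 5)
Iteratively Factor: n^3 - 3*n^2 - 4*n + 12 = (n + 2)*(n^2 - 5*n + 6) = (n - 2)*(n + 2)*(n - 3)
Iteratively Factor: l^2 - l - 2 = (l - 2)*(l + 1)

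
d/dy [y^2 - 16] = 2*y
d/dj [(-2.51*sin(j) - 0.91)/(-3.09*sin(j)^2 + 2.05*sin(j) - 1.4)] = (-7.7559*sin(j)^2 - 5.6238*sin(j) + 5.3795)*cos(j)/(9.5481*sin(j)^4 - 12.669*sin(j)^3 + 12.8545*sin(j)^2 - 5.74*sin(j) + 1.96)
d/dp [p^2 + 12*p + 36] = 2*p + 12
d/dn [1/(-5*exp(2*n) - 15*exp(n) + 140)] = (2*exp(n) + 3)*exp(n)/(5*(exp(2*n) + 3*exp(n) - 28)^2)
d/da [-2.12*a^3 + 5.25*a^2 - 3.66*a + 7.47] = -6.36*a^2 + 10.5*a - 3.66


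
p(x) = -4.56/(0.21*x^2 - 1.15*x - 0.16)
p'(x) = -4.56*(1.15 - 0.42*x)/(0.21*x^2 - 1.15*x - 0.16)^2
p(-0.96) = -4.01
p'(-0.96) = -5.47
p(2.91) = 2.64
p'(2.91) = 0.11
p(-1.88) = -1.66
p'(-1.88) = -1.17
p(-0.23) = -39.44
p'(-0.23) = -425.31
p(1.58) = 3.14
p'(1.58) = -1.05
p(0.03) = 23.47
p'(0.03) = -137.37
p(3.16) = 2.69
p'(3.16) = 0.28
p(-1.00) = -3.80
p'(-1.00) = -4.97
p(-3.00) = -0.88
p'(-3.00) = -0.41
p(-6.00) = -0.32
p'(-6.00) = -0.08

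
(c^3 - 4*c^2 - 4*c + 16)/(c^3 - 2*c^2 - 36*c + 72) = (c^2 - 2*c - 8)/(c^2 - 36)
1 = 1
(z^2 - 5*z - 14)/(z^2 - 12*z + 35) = (z + 2)/(z - 5)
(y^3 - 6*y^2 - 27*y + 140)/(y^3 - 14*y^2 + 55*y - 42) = (y^2 + y - 20)/(y^2 - 7*y + 6)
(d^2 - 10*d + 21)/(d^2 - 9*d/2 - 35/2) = 2*(d - 3)/(2*d + 5)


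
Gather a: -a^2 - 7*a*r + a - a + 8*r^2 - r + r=-a^2 - 7*a*r + 8*r^2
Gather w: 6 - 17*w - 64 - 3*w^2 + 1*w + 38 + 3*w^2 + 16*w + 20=0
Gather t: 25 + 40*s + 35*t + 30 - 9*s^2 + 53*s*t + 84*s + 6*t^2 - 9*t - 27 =-9*s^2 + 124*s + 6*t^2 + t*(53*s + 26) + 28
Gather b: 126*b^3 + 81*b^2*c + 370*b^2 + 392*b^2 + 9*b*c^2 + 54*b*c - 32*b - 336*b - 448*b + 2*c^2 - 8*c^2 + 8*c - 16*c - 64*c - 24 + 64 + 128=126*b^3 + b^2*(81*c + 762) + b*(9*c^2 + 54*c - 816) - 6*c^2 - 72*c + 168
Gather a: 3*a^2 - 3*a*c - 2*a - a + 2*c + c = 3*a^2 + a*(-3*c - 3) + 3*c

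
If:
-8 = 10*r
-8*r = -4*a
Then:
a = -8/5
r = -4/5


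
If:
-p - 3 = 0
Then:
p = -3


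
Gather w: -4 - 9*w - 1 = -9*w - 5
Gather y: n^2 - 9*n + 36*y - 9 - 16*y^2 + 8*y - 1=n^2 - 9*n - 16*y^2 + 44*y - 10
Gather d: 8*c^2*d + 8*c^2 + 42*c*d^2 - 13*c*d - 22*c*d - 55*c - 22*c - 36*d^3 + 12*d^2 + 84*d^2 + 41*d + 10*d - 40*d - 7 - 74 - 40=8*c^2 - 77*c - 36*d^3 + d^2*(42*c + 96) + d*(8*c^2 - 35*c + 11) - 121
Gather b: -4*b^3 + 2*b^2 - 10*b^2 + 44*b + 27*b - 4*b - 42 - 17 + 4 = -4*b^3 - 8*b^2 + 67*b - 55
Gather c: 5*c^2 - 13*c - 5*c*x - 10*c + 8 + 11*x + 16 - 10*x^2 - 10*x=5*c^2 + c*(-5*x - 23) - 10*x^2 + x + 24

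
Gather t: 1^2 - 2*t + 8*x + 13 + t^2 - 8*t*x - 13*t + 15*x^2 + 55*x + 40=t^2 + t*(-8*x - 15) + 15*x^2 + 63*x + 54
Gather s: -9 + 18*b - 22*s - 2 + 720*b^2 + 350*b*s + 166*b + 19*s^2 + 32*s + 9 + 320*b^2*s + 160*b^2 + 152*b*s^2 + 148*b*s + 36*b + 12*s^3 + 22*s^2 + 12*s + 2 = 880*b^2 + 220*b + 12*s^3 + s^2*(152*b + 41) + s*(320*b^2 + 498*b + 22)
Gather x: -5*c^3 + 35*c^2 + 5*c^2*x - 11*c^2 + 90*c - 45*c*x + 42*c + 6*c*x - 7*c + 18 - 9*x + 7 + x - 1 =-5*c^3 + 24*c^2 + 125*c + x*(5*c^2 - 39*c - 8) + 24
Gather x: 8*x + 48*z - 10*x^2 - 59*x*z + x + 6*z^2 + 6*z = -10*x^2 + x*(9 - 59*z) + 6*z^2 + 54*z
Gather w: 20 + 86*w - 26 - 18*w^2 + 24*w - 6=-18*w^2 + 110*w - 12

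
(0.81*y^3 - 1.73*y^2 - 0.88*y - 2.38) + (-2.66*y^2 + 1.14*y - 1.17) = 0.81*y^3 - 4.39*y^2 + 0.26*y - 3.55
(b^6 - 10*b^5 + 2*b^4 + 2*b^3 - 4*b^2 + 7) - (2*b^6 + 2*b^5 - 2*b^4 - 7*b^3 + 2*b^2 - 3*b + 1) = -b^6 - 12*b^5 + 4*b^4 + 9*b^3 - 6*b^2 + 3*b + 6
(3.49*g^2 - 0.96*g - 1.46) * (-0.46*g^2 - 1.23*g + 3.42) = -1.6054*g^4 - 3.8511*g^3 + 13.7882*g^2 - 1.4874*g - 4.9932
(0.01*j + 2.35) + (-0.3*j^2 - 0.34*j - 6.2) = -0.3*j^2 - 0.33*j - 3.85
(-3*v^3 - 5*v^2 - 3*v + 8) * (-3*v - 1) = 9*v^4 + 18*v^3 + 14*v^2 - 21*v - 8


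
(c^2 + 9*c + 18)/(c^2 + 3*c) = (c + 6)/c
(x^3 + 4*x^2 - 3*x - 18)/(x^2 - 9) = (x^2 + x - 6)/(x - 3)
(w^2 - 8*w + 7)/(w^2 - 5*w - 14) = (w - 1)/(w + 2)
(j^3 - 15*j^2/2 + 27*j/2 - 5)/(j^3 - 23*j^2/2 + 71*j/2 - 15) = (j - 2)/(j - 6)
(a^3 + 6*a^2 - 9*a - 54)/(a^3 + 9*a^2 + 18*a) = (a - 3)/a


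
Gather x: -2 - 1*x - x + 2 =-2*x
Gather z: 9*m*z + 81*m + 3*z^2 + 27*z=81*m + 3*z^2 + z*(9*m + 27)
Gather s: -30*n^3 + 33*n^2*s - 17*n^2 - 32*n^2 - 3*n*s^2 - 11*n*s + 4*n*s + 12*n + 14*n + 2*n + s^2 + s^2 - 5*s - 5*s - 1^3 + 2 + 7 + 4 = -30*n^3 - 49*n^2 + 28*n + s^2*(2 - 3*n) + s*(33*n^2 - 7*n - 10) + 12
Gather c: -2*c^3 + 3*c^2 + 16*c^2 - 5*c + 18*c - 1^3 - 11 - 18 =-2*c^3 + 19*c^2 + 13*c - 30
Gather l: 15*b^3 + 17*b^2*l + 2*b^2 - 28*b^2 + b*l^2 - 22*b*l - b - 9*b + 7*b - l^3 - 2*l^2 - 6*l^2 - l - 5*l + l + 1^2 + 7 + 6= 15*b^3 - 26*b^2 - 3*b - l^3 + l^2*(b - 8) + l*(17*b^2 - 22*b - 5) + 14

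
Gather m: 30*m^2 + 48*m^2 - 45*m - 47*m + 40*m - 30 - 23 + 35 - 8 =78*m^2 - 52*m - 26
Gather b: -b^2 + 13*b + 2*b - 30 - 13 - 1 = -b^2 + 15*b - 44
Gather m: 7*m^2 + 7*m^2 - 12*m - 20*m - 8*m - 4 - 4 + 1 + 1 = 14*m^2 - 40*m - 6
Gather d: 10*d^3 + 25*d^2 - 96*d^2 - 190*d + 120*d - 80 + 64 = 10*d^3 - 71*d^2 - 70*d - 16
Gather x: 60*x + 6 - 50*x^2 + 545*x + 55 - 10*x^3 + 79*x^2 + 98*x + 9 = -10*x^3 + 29*x^2 + 703*x + 70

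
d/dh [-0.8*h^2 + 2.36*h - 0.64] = 2.36 - 1.6*h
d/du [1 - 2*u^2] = -4*u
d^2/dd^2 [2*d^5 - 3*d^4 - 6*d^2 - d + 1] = 40*d^3 - 36*d^2 - 12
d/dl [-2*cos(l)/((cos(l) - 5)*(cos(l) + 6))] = 2*(sin(l)^2 - 31)*sin(l)/((cos(l) - 5)^2*(cos(l) + 6)^2)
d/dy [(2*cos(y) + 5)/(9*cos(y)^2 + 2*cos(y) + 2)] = 6*(3*cos(y)^2 + 15*cos(y) + 1)*sin(y)/(-9*sin(y)^2 + 2*cos(y) + 11)^2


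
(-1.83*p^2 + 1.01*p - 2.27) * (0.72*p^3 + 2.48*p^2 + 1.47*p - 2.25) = -1.3176*p^5 - 3.8112*p^4 - 1.8197*p^3 - 0.0274000000000001*p^2 - 5.6094*p + 5.1075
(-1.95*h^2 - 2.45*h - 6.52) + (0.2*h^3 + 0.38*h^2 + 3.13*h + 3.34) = 0.2*h^3 - 1.57*h^2 + 0.68*h - 3.18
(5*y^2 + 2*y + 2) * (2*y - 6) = 10*y^3 - 26*y^2 - 8*y - 12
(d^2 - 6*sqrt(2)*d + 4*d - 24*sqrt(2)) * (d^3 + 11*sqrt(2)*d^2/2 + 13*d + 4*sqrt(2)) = d^5 - sqrt(2)*d^4/2 + 4*d^4 - 53*d^3 - 2*sqrt(2)*d^3 - 212*d^2 - 74*sqrt(2)*d^2 - 296*sqrt(2)*d - 48*d - 192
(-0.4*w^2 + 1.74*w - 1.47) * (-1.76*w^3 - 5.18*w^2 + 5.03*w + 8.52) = 0.704*w^5 - 0.9904*w^4 - 8.438*w^3 + 12.9588*w^2 + 7.4307*w - 12.5244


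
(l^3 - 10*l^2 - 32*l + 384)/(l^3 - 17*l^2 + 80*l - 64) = (l + 6)/(l - 1)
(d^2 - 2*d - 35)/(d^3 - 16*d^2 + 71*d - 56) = (d + 5)/(d^2 - 9*d + 8)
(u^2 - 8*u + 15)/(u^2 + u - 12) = (u - 5)/(u + 4)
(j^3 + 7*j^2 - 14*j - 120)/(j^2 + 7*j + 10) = (j^2 + 2*j - 24)/(j + 2)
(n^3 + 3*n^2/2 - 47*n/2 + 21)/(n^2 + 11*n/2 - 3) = (2*n^2 - 9*n + 7)/(2*n - 1)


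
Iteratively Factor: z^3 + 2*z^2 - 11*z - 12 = (z - 3)*(z^2 + 5*z + 4) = (z - 3)*(z + 1)*(z + 4)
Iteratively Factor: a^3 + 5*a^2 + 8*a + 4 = (a + 2)*(a^2 + 3*a + 2) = (a + 2)^2*(a + 1)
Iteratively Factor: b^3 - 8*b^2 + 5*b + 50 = (b - 5)*(b^2 - 3*b - 10) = (b - 5)*(b + 2)*(b - 5)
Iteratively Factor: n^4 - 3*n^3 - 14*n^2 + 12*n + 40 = (n + 2)*(n^3 - 5*n^2 - 4*n + 20) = (n - 2)*(n + 2)*(n^2 - 3*n - 10) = (n - 2)*(n + 2)^2*(n - 5)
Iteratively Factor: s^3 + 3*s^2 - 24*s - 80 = (s + 4)*(s^2 - s - 20) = (s + 4)^2*(s - 5)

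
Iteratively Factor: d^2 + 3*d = (d)*(d + 3)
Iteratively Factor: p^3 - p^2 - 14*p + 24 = (p + 4)*(p^2 - 5*p + 6) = (p - 3)*(p + 4)*(p - 2)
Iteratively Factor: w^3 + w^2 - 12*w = (w)*(w^2 + w - 12) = w*(w + 4)*(w - 3)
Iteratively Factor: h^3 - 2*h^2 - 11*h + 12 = (h + 3)*(h^2 - 5*h + 4) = (h - 4)*(h + 3)*(h - 1)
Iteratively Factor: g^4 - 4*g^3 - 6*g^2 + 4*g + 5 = (g - 5)*(g^3 + g^2 - g - 1) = (g - 5)*(g - 1)*(g^2 + 2*g + 1) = (g - 5)*(g - 1)*(g + 1)*(g + 1)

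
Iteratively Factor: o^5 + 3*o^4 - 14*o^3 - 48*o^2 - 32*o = (o)*(o^4 + 3*o^3 - 14*o^2 - 48*o - 32) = o*(o - 4)*(o^3 + 7*o^2 + 14*o + 8) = o*(o - 4)*(o + 1)*(o^2 + 6*o + 8) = o*(o - 4)*(o + 1)*(o + 2)*(o + 4)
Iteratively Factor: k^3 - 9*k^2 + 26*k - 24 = (k - 2)*(k^2 - 7*k + 12) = (k - 3)*(k - 2)*(k - 4)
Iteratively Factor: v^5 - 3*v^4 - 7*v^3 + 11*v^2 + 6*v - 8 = (v + 2)*(v^4 - 5*v^3 + 3*v^2 + 5*v - 4) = (v + 1)*(v + 2)*(v^3 - 6*v^2 + 9*v - 4) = (v - 1)*(v + 1)*(v + 2)*(v^2 - 5*v + 4) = (v - 1)^2*(v + 1)*(v + 2)*(v - 4)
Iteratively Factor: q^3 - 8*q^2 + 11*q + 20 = (q - 4)*(q^2 - 4*q - 5) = (q - 4)*(q + 1)*(q - 5)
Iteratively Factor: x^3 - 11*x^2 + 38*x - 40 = (x - 4)*(x^2 - 7*x + 10) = (x - 5)*(x - 4)*(x - 2)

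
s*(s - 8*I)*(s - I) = s^3 - 9*I*s^2 - 8*s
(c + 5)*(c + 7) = c^2 + 12*c + 35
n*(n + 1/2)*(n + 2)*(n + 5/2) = n^4 + 5*n^3 + 29*n^2/4 + 5*n/2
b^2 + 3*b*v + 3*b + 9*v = (b + 3)*(b + 3*v)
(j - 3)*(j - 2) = j^2 - 5*j + 6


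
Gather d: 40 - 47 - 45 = -52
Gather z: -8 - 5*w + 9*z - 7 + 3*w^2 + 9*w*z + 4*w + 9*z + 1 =3*w^2 - w + z*(9*w + 18) - 14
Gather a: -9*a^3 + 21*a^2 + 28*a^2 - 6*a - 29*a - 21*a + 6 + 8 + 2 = -9*a^3 + 49*a^2 - 56*a + 16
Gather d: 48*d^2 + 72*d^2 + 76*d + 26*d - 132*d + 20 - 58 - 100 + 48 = 120*d^2 - 30*d - 90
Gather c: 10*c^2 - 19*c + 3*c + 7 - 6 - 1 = 10*c^2 - 16*c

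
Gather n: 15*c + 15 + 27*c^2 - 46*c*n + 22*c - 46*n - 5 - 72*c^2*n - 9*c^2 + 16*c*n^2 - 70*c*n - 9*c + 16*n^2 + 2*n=18*c^2 + 28*c + n^2*(16*c + 16) + n*(-72*c^2 - 116*c - 44) + 10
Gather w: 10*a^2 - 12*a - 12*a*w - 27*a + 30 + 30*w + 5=10*a^2 - 39*a + w*(30 - 12*a) + 35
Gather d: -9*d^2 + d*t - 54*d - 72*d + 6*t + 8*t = -9*d^2 + d*(t - 126) + 14*t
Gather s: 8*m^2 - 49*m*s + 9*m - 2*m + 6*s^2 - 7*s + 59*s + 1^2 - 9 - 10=8*m^2 + 7*m + 6*s^2 + s*(52 - 49*m) - 18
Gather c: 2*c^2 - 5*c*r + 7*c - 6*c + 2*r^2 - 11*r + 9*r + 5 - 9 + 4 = 2*c^2 + c*(1 - 5*r) + 2*r^2 - 2*r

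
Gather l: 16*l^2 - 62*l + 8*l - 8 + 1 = 16*l^2 - 54*l - 7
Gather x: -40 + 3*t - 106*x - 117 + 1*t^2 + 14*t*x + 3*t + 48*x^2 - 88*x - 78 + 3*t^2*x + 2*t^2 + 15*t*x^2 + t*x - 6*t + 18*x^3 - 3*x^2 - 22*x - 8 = 3*t^2 + 18*x^3 + x^2*(15*t + 45) + x*(3*t^2 + 15*t - 216) - 243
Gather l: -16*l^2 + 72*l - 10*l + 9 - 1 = -16*l^2 + 62*l + 8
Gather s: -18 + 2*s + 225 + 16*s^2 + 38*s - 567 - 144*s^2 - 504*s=-128*s^2 - 464*s - 360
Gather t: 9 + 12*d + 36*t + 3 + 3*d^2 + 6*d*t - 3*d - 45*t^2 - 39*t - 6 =3*d^2 + 9*d - 45*t^2 + t*(6*d - 3) + 6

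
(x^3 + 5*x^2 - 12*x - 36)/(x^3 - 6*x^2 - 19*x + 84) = (x^2 + 8*x + 12)/(x^2 - 3*x - 28)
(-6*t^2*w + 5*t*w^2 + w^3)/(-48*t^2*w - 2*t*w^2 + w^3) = (t - w)/(8*t - w)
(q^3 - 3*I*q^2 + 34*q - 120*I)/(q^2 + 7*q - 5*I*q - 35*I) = (q^2 + 2*I*q + 24)/(q + 7)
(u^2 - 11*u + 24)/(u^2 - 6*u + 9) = (u - 8)/(u - 3)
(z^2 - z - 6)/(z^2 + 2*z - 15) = (z + 2)/(z + 5)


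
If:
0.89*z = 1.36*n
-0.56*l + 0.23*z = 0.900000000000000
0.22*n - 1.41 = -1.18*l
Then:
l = 0.55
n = 3.44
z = 5.26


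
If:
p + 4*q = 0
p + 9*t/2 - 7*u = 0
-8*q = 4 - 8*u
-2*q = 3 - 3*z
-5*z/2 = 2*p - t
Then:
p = -62/79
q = 31/158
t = 298/237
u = 55/79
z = 268/237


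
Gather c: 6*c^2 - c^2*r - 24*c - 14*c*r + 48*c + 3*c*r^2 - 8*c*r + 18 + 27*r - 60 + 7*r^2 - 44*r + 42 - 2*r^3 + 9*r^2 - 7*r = c^2*(6 - r) + c*(3*r^2 - 22*r + 24) - 2*r^3 + 16*r^2 - 24*r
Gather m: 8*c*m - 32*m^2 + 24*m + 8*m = -32*m^2 + m*(8*c + 32)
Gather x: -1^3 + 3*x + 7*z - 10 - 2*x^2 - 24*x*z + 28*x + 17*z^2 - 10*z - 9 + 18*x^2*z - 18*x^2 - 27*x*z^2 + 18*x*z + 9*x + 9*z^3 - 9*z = x^2*(18*z - 20) + x*(-27*z^2 - 6*z + 40) + 9*z^3 + 17*z^2 - 12*z - 20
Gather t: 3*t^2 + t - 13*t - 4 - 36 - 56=3*t^2 - 12*t - 96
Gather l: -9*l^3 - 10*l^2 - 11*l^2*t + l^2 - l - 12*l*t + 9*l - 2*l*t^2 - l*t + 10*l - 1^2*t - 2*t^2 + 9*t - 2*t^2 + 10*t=-9*l^3 + l^2*(-11*t - 9) + l*(-2*t^2 - 13*t + 18) - 4*t^2 + 18*t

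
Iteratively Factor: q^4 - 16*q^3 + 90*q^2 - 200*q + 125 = (q - 5)*(q^3 - 11*q^2 + 35*q - 25) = (q - 5)^2*(q^2 - 6*q + 5) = (q - 5)^2*(q - 1)*(q - 5)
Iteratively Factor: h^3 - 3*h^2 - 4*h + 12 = (h + 2)*(h^2 - 5*h + 6) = (h - 2)*(h + 2)*(h - 3)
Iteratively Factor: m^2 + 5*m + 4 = (m + 1)*(m + 4)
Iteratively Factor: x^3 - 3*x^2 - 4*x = (x - 4)*(x^2 + x) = (x - 4)*(x + 1)*(x)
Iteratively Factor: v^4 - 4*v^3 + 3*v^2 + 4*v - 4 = (v - 2)*(v^3 - 2*v^2 - v + 2) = (v - 2)^2*(v^2 - 1) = (v - 2)^2*(v - 1)*(v + 1)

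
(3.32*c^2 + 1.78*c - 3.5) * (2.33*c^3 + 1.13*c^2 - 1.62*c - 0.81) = 7.7356*c^5 + 7.899*c^4 - 11.522*c^3 - 9.5278*c^2 + 4.2282*c + 2.835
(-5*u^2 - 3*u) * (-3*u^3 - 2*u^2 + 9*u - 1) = 15*u^5 + 19*u^4 - 39*u^3 - 22*u^2 + 3*u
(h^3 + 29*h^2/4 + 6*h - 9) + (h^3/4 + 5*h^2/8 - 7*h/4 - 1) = 5*h^3/4 + 63*h^2/8 + 17*h/4 - 10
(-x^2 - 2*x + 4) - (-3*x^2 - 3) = 2*x^2 - 2*x + 7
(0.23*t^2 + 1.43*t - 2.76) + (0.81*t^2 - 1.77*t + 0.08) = 1.04*t^2 - 0.34*t - 2.68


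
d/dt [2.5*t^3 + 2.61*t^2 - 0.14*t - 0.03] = 7.5*t^2 + 5.22*t - 0.14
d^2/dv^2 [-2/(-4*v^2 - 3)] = 48*(4*v^2 - 1)/(4*v^2 + 3)^3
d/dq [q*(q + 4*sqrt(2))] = 2*q + 4*sqrt(2)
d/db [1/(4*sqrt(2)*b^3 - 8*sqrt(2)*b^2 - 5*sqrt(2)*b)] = sqrt(2)*(-12*b^2 + 16*b + 5)/(2*b^2*(-4*b^2 + 8*b + 5)^2)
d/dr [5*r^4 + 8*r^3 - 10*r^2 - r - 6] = 20*r^3 + 24*r^2 - 20*r - 1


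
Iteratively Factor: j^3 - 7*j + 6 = (j - 2)*(j^2 + 2*j - 3) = (j - 2)*(j + 3)*(j - 1)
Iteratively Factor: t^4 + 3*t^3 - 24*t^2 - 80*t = (t)*(t^3 + 3*t^2 - 24*t - 80) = t*(t - 5)*(t^2 + 8*t + 16) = t*(t - 5)*(t + 4)*(t + 4)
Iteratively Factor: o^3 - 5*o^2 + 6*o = (o - 2)*(o^2 - 3*o) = o*(o - 2)*(o - 3)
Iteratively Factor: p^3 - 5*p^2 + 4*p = (p - 1)*(p^2 - 4*p) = (p - 4)*(p - 1)*(p)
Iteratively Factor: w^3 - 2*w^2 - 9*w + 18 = (w + 3)*(w^2 - 5*w + 6) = (w - 2)*(w + 3)*(w - 3)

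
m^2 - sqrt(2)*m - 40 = (m - 5*sqrt(2))*(m + 4*sqrt(2))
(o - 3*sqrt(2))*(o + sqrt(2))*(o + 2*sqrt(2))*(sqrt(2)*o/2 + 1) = sqrt(2)*o^4/2 + o^3 - 7*sqrt(2)*o^2 - 26*o - 12*sqrt(2)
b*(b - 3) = b^2 - 3*b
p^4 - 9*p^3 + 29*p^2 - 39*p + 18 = (p - 3)^2*(p - 2)*(p - 1)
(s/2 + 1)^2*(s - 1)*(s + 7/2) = s^4/4 + 13*s^3/8 + 21*s^2/8 - s - 7/2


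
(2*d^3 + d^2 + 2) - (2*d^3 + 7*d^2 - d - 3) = -6*d^2 + d + 5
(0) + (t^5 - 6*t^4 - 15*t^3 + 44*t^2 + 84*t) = t^5 - 6*t^4 - 15*t^3 + 44*t^2 + 84*t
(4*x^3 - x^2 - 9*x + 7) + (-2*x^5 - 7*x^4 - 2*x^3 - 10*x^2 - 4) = -2*x^5 - 7*x^4 + 2*x^3 - 11*x^2 - 9*x + 3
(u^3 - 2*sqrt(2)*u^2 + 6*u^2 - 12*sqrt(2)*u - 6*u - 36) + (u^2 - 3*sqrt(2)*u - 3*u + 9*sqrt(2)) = u^3 - 2*sqrt(2)*u^2 + 7*u^2 - 15*sqrt(2)*u - 9*u - 36 + 9*sqrt(2)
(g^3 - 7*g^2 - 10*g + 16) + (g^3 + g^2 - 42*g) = 2*g^3 - 6*g^2 - 52*g + 16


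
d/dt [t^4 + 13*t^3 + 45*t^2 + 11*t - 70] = 4*t^3 + 39*t^2 + 90*t + 11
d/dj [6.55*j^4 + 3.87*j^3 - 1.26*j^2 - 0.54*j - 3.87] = 26.2*j^3 + 11.61*j^2 - 2.52*j - 0.54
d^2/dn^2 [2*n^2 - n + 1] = 4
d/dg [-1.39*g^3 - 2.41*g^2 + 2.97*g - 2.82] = -4.17*g^2 - 4.82*g + 2.97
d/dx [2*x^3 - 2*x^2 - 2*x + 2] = 6*x^2 - 4*x - 2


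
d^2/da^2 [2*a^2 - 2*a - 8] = 4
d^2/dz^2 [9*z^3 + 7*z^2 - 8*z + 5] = 54*z + 14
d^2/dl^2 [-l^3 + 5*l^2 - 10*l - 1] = 10 - 6*l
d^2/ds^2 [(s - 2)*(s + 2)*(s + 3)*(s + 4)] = 12*s^2 + 42*s + 16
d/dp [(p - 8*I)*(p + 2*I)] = 2*p - 6*I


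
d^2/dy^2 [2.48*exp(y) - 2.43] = 2.48*exp(y)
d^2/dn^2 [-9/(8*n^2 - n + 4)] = 18*(64*n^2 - 8*n - (16*n - 1)^2 + 32)/(8*n^2 - n + 4)^3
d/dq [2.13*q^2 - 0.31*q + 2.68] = 4.26*q - 0.31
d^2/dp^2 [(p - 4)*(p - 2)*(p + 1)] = 6*p - 10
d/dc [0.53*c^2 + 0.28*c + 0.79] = 1.06*c + 0.28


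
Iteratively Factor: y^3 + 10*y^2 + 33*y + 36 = (y + 3)*(y^2 + 7*y + 12) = (y + 3)*(y + 4)*(y + 3)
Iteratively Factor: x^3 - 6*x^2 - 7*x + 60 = (x + 3)*(x^2 - 9*x + 20) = (x - 4)*(x + 3)*(x - 5)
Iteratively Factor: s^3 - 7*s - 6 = (s + 2)*(s^2 - 2*s - 3) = (s - 3)*(s + 2)*(s + 1)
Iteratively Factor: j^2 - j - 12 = (j + 3)*(j - 4)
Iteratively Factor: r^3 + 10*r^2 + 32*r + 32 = (r + 2)*(r^2 + 8*r + 16) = (r + 2)*(r + 4)*(r + 4)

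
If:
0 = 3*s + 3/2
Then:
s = -1/2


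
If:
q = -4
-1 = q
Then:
No Solution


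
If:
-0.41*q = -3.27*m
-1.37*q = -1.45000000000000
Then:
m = 0.13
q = 1.06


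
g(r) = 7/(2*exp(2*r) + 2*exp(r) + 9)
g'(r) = 7*(-4*exp(2*r) - 2*exp(r))/(2*exp(2*r) + 2*exp(r) + 9)^2 = (-28*exp(r) - 14)*exp(r)/(2*exp(2*r) + 2*exp(r) + 9)^2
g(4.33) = 0.00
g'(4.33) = -0.00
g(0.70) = 0.33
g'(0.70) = -0.32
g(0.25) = 0.47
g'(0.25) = -0.29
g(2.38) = 0.03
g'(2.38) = -0.05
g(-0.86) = 0.69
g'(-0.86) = -0.11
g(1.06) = 0.22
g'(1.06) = -0.28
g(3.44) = 0.00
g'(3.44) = -0.01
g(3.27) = 0.00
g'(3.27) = -0.01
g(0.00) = 0.54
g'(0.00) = -0.25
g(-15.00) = 0.78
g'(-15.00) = 0.00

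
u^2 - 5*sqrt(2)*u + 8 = (u - 4*sqrt(2))*(u - sqrt(2))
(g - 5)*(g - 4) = g^2 - 9*g + 20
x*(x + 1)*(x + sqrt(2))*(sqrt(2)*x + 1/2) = sqrt(2)*x^4 + sqrt(2)*x^3 + 5*x^3/2 + sqrt(2)*x^2/2 + 5*x^2/2 + sqrt(2)*x/2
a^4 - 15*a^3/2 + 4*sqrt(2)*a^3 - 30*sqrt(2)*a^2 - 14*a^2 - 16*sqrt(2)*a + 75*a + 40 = (a - 8)*(a + 1/2)*(a - sqrt(2))*(a + 5*sqrt(2))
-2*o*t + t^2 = t*(-2*o + t)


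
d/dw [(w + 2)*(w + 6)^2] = (w + 6)*(3*w + 10)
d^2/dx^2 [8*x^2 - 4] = 16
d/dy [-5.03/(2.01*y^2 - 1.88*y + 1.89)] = (20.2206*y - 9.4564)/(2.01*y^2 - 1.88*y + 1.89)^2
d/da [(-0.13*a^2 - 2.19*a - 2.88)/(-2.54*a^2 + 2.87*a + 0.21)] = (-5.9357*a^2 - 14.685*a + 7.8057)/(6.4516*a^4 - 14.5796*a^3 + 7.1701*a^2 + 1.2054*a + 0.0441)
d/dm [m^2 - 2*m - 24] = 2*m - 2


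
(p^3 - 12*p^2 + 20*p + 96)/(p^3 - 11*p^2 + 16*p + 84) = (p - 8)/(p - 7)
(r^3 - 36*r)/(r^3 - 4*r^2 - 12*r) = (r + 6)/(r + 2)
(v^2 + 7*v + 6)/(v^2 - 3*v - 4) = (v + 6)/(v - 4)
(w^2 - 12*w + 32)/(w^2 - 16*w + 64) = (w - 4)/(w - 8)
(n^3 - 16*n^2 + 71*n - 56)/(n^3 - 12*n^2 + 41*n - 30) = (n^2 - 15*n + 56)/(n^2 - 11*n + 30)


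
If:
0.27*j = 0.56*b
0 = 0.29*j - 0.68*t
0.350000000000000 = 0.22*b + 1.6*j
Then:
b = 0.10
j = 0.21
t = 0.09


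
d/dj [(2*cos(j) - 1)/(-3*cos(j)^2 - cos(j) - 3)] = (6*sin(j)^2 + 6*cos(j) + 1)*sin(j)/(3*cos(j)^2 + cos(j) + 3)^2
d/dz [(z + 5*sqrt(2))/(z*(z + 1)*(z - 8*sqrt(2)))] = (-2*z^3 - 7*sqrt(2)*z^2 - z^2 - 10*sqrt(2)*z + 160*z + 80)/(z^2*(z^4 - 16*sqrt(2)*z^3 + 2*z^3 - 32*sqrt(2)*z^2 + 129*z^2 - 16*sqrt(2)*z + 256*z + 128))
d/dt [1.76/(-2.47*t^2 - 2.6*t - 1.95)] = (8.6944*t + 4.576)/(2.47*t^2 + 2.6*t + 1.95)^2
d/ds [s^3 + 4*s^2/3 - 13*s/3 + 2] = 3*s^2 + 8*s/3 - 13/3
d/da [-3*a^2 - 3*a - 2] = -6*a - 3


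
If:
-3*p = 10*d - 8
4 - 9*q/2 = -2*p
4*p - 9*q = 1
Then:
No Solution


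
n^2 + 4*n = n*(n + 4)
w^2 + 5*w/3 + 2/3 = (w + 2/3)*(w + 1)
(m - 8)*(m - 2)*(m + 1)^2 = m^4 - 8*m^3 - 3*m^2 + 22*m + 16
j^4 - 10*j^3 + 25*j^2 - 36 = (j - 6)*(j - 3)*(j - 2)*(j + 1)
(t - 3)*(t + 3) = t^2 - 9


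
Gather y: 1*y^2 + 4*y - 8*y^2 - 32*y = -7*y^2 - 28*y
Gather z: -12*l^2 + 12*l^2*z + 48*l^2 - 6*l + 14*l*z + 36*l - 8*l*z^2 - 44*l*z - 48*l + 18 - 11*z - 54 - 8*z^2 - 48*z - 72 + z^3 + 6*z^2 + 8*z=36*l^2 - 18*l + z^3 + z^2*(-8*l - 2) + z*(12*l^2 - 30*l - 51) - 108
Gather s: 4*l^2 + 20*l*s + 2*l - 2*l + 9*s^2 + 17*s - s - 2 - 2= 4*l^2 + 9*s^2 + s*(20*l + 16) - 4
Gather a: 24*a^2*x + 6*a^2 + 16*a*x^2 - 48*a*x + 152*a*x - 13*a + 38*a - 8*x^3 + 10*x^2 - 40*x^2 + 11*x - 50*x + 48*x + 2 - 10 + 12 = a^2*(24*x + 6) + a*(16*x^2 + 104*x + 25) - 8*x^3 - 30*x^2 + 9*x + 4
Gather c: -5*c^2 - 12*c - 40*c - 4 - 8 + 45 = -5*c^2 - 52*c + 33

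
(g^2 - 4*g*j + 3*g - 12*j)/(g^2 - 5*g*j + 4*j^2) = (g + 3)/(g - j)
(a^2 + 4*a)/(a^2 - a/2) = 2*(a + 4)/(2*a - 1)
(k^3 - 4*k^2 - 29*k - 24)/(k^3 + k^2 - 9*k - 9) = (k - 8)/(k - 3)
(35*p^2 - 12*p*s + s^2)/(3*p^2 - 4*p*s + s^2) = (35*p^2 - 12*p*s + s^2)/(3*p^2 - 4*p*s + s^2)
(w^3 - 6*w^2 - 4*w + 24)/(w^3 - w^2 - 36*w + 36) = (w^2 - 4)/(w^2 + 5*w - 6)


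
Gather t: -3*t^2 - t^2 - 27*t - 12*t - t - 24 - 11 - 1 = -4*t^2 - 40*t - 36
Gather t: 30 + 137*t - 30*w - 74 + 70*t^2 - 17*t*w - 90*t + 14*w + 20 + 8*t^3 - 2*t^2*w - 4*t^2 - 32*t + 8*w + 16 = 8*t^3 + t^2*(66 - 2*w) + t*(15 - 17*w) - 8*w - 8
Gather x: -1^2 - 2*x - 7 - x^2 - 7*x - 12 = -x^2 - 9*x - 20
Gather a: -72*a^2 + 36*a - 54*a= -72*a^2 - 18*a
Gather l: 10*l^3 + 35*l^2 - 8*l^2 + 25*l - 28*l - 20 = 10*l^3 + 27*l^2 - 3*l - 20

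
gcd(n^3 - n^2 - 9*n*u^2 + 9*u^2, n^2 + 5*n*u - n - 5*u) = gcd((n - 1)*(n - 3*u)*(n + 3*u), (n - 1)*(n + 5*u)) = n - 1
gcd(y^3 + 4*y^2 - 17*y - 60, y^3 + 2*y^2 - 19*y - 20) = y^2 + y - 20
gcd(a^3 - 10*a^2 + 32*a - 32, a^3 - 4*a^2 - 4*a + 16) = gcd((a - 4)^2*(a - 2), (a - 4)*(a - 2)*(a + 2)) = a^2 - 6*a + 8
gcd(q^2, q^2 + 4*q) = q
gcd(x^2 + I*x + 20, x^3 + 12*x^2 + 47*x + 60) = 1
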